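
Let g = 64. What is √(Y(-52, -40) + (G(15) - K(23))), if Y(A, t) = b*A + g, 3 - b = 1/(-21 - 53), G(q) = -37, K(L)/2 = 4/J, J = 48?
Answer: I*√6400482/222 ≈ 11.396*I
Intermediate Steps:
K(L) = ⅙ (K(L) = 2*(4/48) = 2*(4*(1/48)) = 2*(1/12) = ⅙)
b = 223/74 (b = 3 - 1/(-21 - 53) = 3 - 1/(-74) = 3 - 1*(-1/74) = 3 + 1/74 = 223/74 ≈ 3.0135)
Y(A, t) = 64 + 223*A/74 (Y(A, t) = 223*A/74 + 64 = 64 + 223*A/74)
√(Y(-52, -40) + (G(15) - K(23))) = √((64 + (223/74)*(-52)) + (-37 - 1*⅙)) = √((64 - 5798/37) + (-37 - ⅙)) = √(-3430/37 - 223/6) = √(-28831/222) = I*√6400482/222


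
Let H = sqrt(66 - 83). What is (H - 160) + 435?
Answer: 275 + I*sqrt(17) ≈ 275.0 + 4.1231*I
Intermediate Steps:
H = I*sqrt(17) (H = sqrt(-17) = I*sqrt(17) ≈ 4.1231*I)
(H - 160) + 435 = (I*sqrt(17) - 160) + 435 = (-160 + I*sqrt(17)) + 435 = 275 + I*sqrt(17)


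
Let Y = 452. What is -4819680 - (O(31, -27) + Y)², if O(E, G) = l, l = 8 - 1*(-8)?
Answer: -5038704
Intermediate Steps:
l = 16 (l = 8 + 8 = 16)
O(E, G) = 16
-4819680 - (O(31, -27) + Y)² = -4819680 - (16 + 452)² = -4819680 - 1*468² = -4819680 - 1*219024 = -4819680 - 219024 = -5038704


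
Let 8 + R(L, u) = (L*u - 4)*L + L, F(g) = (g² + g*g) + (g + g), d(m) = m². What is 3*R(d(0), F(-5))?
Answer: -24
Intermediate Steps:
F(g) = 2*g + 2*g² (F(g) = (g² + g²) + 2*g = 2*g² + 2*g = 2*g + 2*g²)
R(L, u) = -8 + L + L*(-4 + L*u) (R(L, u) = -8 + ((L*u - 4)*L + L) = -8 + ((-4 + L*u)*L + L) = -8 + (L*(-4 + L*u) + L) = -8 + (L + L*(-4 + L*u)) = -8 + L + L*(-4 + L*u))
3*R(d(0), F(-5)) = 3*(-8 - 3*0² + (2*(-5)*(1 - 5))*(0²)²) = 3*(-8 - 3*0 + (2*(-5)*(-4))*0²) = 3*(-8 + 0 + 40*0) = 3*(-8 + 0 + 0) = 3*(-8) = -24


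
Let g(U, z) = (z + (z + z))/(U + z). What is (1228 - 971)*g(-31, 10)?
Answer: -2570/7 ≈ -367.14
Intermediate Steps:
g(U, z) = 3*z/(U + z) (g(U, z) = (z + 2*z)/(U + z) = (3*z)/(U + z) = 3*z/(U + z))
(1228 - 971)*g(-31, 10) = (1228 - 971)*(3*10/(-31 + 10)) = 257*(3*10/(-21)) = 257*(3*10*(-1/21)) = 257*(-10/7) = -2570/7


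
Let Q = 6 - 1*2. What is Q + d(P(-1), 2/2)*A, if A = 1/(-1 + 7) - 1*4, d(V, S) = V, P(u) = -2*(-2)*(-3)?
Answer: 50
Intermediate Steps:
P(u) = -12 (P(u) = 4*(-3) = -12)
A = -23/6 (A = 1/6 - 4 = -23/6 ≈ -3.8333)
Q = 4 (Q = 6 - 2 = 4)
Q + d(P(-1), 2/2)*A = 4 - 12*(-23/6) = 4 + 46 = 50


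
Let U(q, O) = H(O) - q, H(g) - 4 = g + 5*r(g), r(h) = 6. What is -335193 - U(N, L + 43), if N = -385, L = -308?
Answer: -335347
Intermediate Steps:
H(g) = 34 + g (H(g) = 4 + (g + 5*6) = 4 + (g + 30) = 4 + (30 + g) = 34 + g)
U(q, O) = 34 + O - q (U(q, O) = (34 + O) - q = 34 + O - q)
-335193 - U(N, L + 43) = -335193 - (34 + (-308 + 43) - 1*(-385)) = -335193 - (34 - 265 + 385) = -335193 - 1*154 = -335193 - 154 = -335347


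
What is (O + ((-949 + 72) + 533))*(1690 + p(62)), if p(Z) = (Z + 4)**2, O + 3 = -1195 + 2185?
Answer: 3887578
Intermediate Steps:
O = 987 (O = -3 + (-1195 + 2185) = -3 + 990 = 987)
p(Z) = (4 + Z)**2
(O + ((-949 + 72) + 533))*(1690 + p(62)) = (987 + ((-949 + 72) + 533))*(1690 + (4 + 62)**2) = (987 + (-877 + 533))*(1690 + 66**2) = (987 - 344)*(1690 + 4356) = 643*6046 = 3887578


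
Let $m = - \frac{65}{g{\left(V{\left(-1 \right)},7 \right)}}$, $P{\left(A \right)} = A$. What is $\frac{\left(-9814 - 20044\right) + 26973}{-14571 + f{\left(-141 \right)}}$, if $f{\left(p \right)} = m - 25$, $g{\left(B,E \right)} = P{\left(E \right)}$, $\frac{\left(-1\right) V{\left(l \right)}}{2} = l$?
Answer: $\frac{20195}{102237} \approx 0.19753$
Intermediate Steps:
$V{\left(l \right)} = - 2 l$
$g{\left(B,E \right)} = E$
$m = - \frac{65}{7} \approx -9.2857$
$f{\left(p \right)} = - \frac{240}{7}$ ($f{\left(p \right)} = - \frac{65}{7} - 25 = - \frac{240}{7}$)
$\frac{\left(-9814 - 20044\right) + 26973}{-14571 + f{\left(-141 \right)}} = \frac{\left(-9814 - 20044\right) + 26973}{-14571 - \frac{240}{7}} = \frac{-29858 + 26973}{- \frac{102237}{7}} = \left(-2885\right) \left(- \frac{7}{102237}\right) = \frac{20195}{102237}$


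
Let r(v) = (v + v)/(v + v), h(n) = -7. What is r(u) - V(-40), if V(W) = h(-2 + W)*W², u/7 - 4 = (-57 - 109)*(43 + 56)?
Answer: 11201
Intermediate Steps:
u = -115010 (u = 28 + 7*((-57 - 109)*(43 + 56)) = 28 + 7*(-166*99) = 28 + 7*(-16434) = 28 - 115038 = -115010)
V(W) = -7*W²
r(v) = 1 (r(v) = (2*v)/((2*v)) = (2*v)*(1/(2*v)) = 1)
r(u) - V(-40) = 1 - (-7)*(-40)² = 1 - (-7)*1600 = 1 - 1*(-11200) = 1 + 11200 = 11201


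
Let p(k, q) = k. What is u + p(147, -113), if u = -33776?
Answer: -33629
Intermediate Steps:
u + p(147, -113) = -33776 + 147 = -33629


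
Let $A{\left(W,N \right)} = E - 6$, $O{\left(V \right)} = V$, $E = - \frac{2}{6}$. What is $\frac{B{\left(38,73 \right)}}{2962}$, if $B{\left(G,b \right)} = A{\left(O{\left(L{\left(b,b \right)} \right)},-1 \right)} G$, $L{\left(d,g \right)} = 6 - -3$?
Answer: $- \frac{361}{4443} \approx -0.081251$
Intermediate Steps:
$E = - \frac{1}{3}$ ($E = \left(-2\right) \frac{1}{6} = - \frac{1}{3} \approx -0.33333$)
$L{\left(d,g \right)} = 9$ ($L{\left(d,g \right)} = 6 + 3 = 9$)
$A{\left(W,N \right)} = - \frac{19}{3}$ ($A{\left(W,N \right)} = - \frac{1}{3} - 6 = - \frac{19}{3}$)
$B{\left(G,b \right)} = - \frac{19 G}{3}$
$\frac{B{\left(38,73 \right)}}{2962} = \frac{\left(- \frac{19}{3}\right) 38}{2962} = \left(- \frac{722}{3}\right) \frac{1}{2962} = - \frac{361}{4443}$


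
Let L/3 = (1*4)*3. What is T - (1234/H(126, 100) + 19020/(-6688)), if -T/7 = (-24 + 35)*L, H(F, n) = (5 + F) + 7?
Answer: -320503625/115368 ≈ -2778.1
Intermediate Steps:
L = 36 (L = 3*((1*4)*3) = 3*(4*3) = 3*12 = 36)
H(F, n) = 12 + F
T = -2772 (T = -7*(-24 + 35)*36 = -77*36 = -7*396 = -2772)
T - (1234/H(126, 100) + 19020/(-6688)) = -2772 - (1234/(12 + 126) + 19020/(-6688)) = -2772 - (1234/138 + 19020*(-1/6688)) = -2772 - (1234*(1/138) - 4755/1672) = -2772 - (617/69 - 4755/1672) = -2772 - 1*703529/115368 = -2772 - 703529/115368 = -320503625/115368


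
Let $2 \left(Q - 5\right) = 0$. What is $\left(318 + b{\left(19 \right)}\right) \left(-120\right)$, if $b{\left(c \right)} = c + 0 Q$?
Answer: $-40440$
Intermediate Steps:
$Q = 5$ ($Q = 5 + \frac{1}{2} \cdot 0 = 5 + 0 = 5$)
$b{\left(c \right)} = c$ ($b{\left(c \right)} = c + 0 \cdot 5 = c + 0 = c$)
$\left(318 + b{\left(19 \right)}\right) \left(-120\right) = \left(318 + 19\right) \left(-120\right) = 337 \left(-120\right) = -40440$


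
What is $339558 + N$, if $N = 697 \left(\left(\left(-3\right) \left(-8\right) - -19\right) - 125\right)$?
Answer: $282404$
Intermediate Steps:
$N = -57154$ ($N = 697 \left(\left(24 + 19\right) - 125\right) = 697 \left(43 - 125\right) = 697 \left(-82\right) = -57154$)
$339558 + N = 339558 - 57154 = 282404$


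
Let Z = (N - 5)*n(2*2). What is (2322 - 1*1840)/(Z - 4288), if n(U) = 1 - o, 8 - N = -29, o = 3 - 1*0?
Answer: -241/2176 ≈ -0.11075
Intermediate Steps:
o = 3 (o = 3 + 0 = 3)
N = 37 (N = 8 - 1*(-29) = 8 + 29 = 37)
n(U) = -2 (n(U) = 1 - 1*3 = 1 - 3 = -2)
Z = -64 (Z = (37 - 5)*(-2) = 32*(-2) = -64)
(2322 - 1*1840)/(Z - 4288) = (2322 - 1*1840)/(-64 - 4288) = (2322 - 1840)/(-4352) = 482*(-1/4352) = -241/2176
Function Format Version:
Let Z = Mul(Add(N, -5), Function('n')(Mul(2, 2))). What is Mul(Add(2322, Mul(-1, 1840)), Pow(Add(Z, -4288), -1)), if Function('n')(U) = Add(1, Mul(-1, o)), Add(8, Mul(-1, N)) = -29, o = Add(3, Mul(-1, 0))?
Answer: Rational(-241, 2176) ≈ -0.11075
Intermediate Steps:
o = 3 (o = Add(3, 0) = 3)
N = 37 (N = Add(8, Mul(-1, -29)) = Add(8, 29) = 37)
Function('n')(U) = -2 (Function('n')(U) = Add(1, Mul(-1, 3)) = Add(1, -3) = -2)
Z = -64 (Z = Mul(Add(37, -5), -2) = Mul(32, -2) = -64)
Mul(Add(2322, Mul(-1, 1840)), Pow(Add(Z, -4288), -1)) = Mul(Add(2322, Mul(-1, 1840)), Pow(Add(-64, -4288), -1)) = Mul(Add(2322, -1840), Pow(-4352, -1)) = Mul(482, Rational(-1, 4352)) = Rational(-241, 2176)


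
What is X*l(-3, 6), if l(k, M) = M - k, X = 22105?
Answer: 198945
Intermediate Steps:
X*l(-3, 6) = 22105*(6 - 1*(-3)) = 22105*(6 + 3) = 22105*9 = 198945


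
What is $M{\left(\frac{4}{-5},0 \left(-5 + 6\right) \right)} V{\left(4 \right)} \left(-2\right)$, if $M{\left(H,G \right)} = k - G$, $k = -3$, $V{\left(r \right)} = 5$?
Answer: $30$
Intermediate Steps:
$M{\left(H,G \right)} = -3 - G$
$M{\left(\frac{4}{-5},0 \left(-5 + 6\right) \right)} V{\left(4 \right)} \left(-2\right) = \left(-3 - 0 \left(-5 + 6\right)\right) 5 \left(-2\right) = \left(-3 - 0 \cdot 1\right) 5 \left(-2\right) = \left(-3 - 0\right) 5 \left(-2\right) = \left(-3 + 0\right) 5 \left(-2\right) = \left(-3\right) 5 \left(-2\right) = \left(-15\right) \left(-2\right) = 30$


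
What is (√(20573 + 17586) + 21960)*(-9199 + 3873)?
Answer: -116958960 - 5326*√38159 ≈ -1.1800e+8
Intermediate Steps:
(√(20573 + 17586) + 21960)*(-9199 + 3873) = (√38159 + 21960)*(-5326) = (21960 + √38159)*(-5326) = -116958960 - 5326*√38159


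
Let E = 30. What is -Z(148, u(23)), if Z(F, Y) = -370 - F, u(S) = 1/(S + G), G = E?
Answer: 518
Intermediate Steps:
G = 30
u(S) = 1/(30 + S) (u(S) = 1/(S + 30) = 1/(30 + S))
-Z(148, u(23)) = -(-370 - 1*148) = -(-370 - 148) = -1*(-518) = 518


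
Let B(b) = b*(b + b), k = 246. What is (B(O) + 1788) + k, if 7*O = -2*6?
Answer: 99954/49 ≈ 2039.9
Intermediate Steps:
O = -12/7 (O = (-2*6)/7 = (⅐)*(-12) = -12/7 ≈ -1.7143)
B(b) = 2*b² (B(b) = b*(2*b) = 2*b²)
(B(O) + 1788) + k = (2*(-12/7)² + 1788) + 246 = (2*(144/49) + 1788) + 246 = (288/49 + 1788) + 246 = 87900/49 + 246 = 99954/49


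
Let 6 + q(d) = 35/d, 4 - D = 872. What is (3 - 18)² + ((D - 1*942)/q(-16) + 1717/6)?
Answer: 575537/786 ≈ 732.24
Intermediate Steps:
D = -868 (D = 4 - 1*872 = 4 - 872 = -868)
q(d) = -6 + 35/d
(3 - 18)² + ((D - 1*942)/q(-16) + 1717/6) = (3 - 18)² + ((-868 - 1*942)/(-6 + 35/(-16)) + 1717/6) = (-15)² + ((-868 - 942)/(-6 + 35*(-1/16)) + 1717*(⅙)) = 225 + (-1810/(-6 - 35/16) + 1717/6) = 225 + (-1810/(-131/16) + 1717/6) = 225 + (-1810*(-16/131) + 1717/6) = 225 + (28960/131 + 1717/6) = 225 + 398687/786 = 575537/786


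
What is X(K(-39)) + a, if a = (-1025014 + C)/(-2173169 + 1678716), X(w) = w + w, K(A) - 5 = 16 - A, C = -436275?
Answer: 60795649/494453 ≈ 122.96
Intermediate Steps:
K(A) = 21 - A (K(A) = 5 + (16 - A) = 21 - A)
X(w) = 2*w
a = 1461289/494453 (a = (-1025014 - 436275)/(-2173169 + 1678716) = -1461289/(-494453) = -1461289*(-1/494453) = 1461289/494453 ≈ 2.9554)
X(K(-39)) + a = 2*(21 - 1*(-39)) + 1461289/494453 = 2*(21 + 39) + 1461289/494453 = 2*60 + 1461289/494453 = 120 + 1461289/494453 = 60795649/494453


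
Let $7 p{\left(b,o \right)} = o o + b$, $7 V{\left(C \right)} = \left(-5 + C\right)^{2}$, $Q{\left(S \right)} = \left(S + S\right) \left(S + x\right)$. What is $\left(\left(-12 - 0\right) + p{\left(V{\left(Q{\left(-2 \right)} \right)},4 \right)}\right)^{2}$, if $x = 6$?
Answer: $\frac{25}{49} \approx 0.5102$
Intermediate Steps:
$Q{\left(S \right)} = 2 S \left(6 + S\right)$ ($Q{\left(S \right)} = \left(S + S\right) \left(S + 6\right) = 2 S \left(6 + S\right)$)
$V{\left(C \right)} = \frac{\left(-5 + C\right)^{2}}{7}$
$p{\left(b,o \right)} = \frac{b}{7} + \frac{o^{2}}{7}$ ($p{\left(b,o \right)} = \frac{o o + b}{7} = \frac{o^{2} + b}{7} = \frac{b + o^{2}}{7} = \frac{b}{7} + \frac{o^{2}}{7}$)
$\left(\left(-12 - 0\right) + p{\left(V{\left(Q{\left(-2 \right)} \right)},4 \right)}\right)^{2} = \left(\left(-12 - 0\right) + \left(\frac{\frac{1}{7} \left(-5 + 2 \left(-2\right) \left(6 - 2\right)\right)^{2}}{7} + \frac{4^{2}}{7}\right)\right)^{2} = \left(\left(-12 + 0\right) + \left(\frac{\frac{1}{7} \left(-5 + 2 \left(-2\right) 4\right)^{2}}{7} + \frac{1}{7} \cdot 16\right)\right)^{2} = \left(-12 + \left(\frac{\frac{1}{7} \left(-5 - 16\right)^{2}}{7} + \frac{16}{7}\right)\right)^{2} = \left(-12 + \left(\frac{\frac{1}{7} \left(-21\right)^{2}}{7} + \frac{16}{7}\right)\right)^{2} = \left(-12 + \left(\frac{\frac{1}{7} \cdot 441}{7} + \frac{16}{7}\right)\right)^{2} = \left(-12 + \left(\frac{1}{7} \cdot 63 + \frac{16}{7}\right)\right)^{2} = \left(-12 + \left(9 + \frac{16}{7}\right)\right)^{2} = \left(-12 + \frac{79}{7}\right)^{2} = \left(- \frac{5}{7}\right)^{2} = \frac{25}{49}$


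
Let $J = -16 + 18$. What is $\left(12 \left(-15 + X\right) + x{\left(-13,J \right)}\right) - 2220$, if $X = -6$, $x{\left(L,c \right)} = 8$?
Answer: $-2464$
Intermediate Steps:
$J = 2$
$\left(12 \left(-15 + X\right) + x{\left(-13,J \right)}\right) - 2220 = \left(12 \left(-15 - 6\right) + 8\right) - 2220 = \left(12 \left(-21\right) + 8\right) - 2220 = \left(-252 + 8\right) - 2220 = -244 - 2220 = -2464$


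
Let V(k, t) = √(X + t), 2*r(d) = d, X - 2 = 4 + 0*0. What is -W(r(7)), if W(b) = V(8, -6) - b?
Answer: 7/2 ≈ 3.5000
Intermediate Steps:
X = 6 (X = 2 + (4 + 0*0) = 2 + (4 + 0) = 2 + 4 = 6)
r(d) = d/2
V(k, t) = √(6 + t)
W(b) = -b (W(b) = √(6 - 6) - b = √0 - b = 0 - b = -b)
-W(r(7)) = -(-1)*(½)*7 = -(-1)*7/2 = -1*(-7/2) = 7/2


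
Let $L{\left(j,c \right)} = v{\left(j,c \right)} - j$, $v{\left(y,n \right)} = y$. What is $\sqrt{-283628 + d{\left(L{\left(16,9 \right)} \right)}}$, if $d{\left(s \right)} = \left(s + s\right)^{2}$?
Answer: $2 i \sqrt{70907} \approx 532.57 i$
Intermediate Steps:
$L{\left(j,c \right)} = 0$ ($L{\left(j,c \right)} = j - j = 0$)
$d{\left(s \right)} = 4 s^{2}$ ($d{\left(s \right)} = \left(2 s\right)^{2} = 4 s^{2}$)
$\sqrt{-283628 + d{\left(L{\left(16,9 \right)} \right)}} = \sqrt{-283628 + 4 \cdot 0^{2}} = \sqrt{-283628 + 4 \cdot 0} = \sqrt{-283628 + 0} = \sqrt{-283628} = 2 i \sqrt{70907}$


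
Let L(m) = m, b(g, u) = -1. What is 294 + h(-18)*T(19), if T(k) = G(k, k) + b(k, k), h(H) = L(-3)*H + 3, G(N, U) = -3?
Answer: 66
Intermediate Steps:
h(H) = 3 - 3*H (h(H) = -3*H + 3 = 3 - 3*H)
T(k) = -4 (T(k) = -3 - 1 = -4)
294 + h(-18)*T(19) = 294 + (3 - 3*(-18))*(-4) = 294 + (3 + 54)*(-4) = 294 + 57*(-4) = 294 - 228 = 66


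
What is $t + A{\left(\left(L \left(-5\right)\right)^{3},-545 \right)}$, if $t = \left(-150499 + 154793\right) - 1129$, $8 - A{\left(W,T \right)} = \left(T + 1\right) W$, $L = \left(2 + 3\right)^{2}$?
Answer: $-1062496827$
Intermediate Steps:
$L = 25$ ($L = 5^{2} = 25$)
$A{\left(W,T \right)} = 8 - W \left(1 + T\right)$ ($A{\left(W,T \right)} = 8 - \left(T + 1\right) W = 8 - \left(1 + T\right) W = 8 - W \left(1 + T\right)$)
$t = 3165$ ($t = 4294 - 1129 = 3165$)
$t + A{\left(\left(L \left(-5\right)\right)^{3},-545 \right)} = 3165 - \left(-8 + 1062500000\right) = 3165 - \left(-1953133 + 1064453125\right) = 3165 + \left(8 + 1953125 - 1064453125\right) = 3165 - 1062499992 = -1062496827$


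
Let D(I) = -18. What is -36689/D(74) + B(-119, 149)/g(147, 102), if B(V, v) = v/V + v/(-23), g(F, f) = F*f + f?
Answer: 126325551857/61976628 ≈ 2038.3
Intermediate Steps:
g(F, f) = f + F*f
B(V, v) = -v/23 + v/V (B(V, v) = v/V + v*(-1/23) = v/V - v/23 = -v/23 + v/V)
-36689/D(74) + B(-119, 149)/g(147, 102) = -36689/(-18) + (-1/23*149 + 149/(-119))/((102*(1 + 147))) = -36689*(-1/18) + (-149/23 + 149*(-1/119))/((102*148)) = 36689/18 + (-149/23 - 149/119)/15096 = 36689/18 - 21158/2737*1/15096 = 36689/18 - 10579/20658876 = 126325551857/61976628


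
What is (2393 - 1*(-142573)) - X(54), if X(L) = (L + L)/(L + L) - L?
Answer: 145019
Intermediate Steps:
X(L) = 1 - L (X(L) = (2*L)/((2*L)) - L = (2*L)*(1/(2*L)) - L = 1 - L)
(2393 - 1*(-142573)) - X(54) = (2393 - 1*(-142573)) - (1 - 1*54) = (2393 + 142573) - (1 - 54) = 144966 - 1*(-53) = 144966 + 53 = 145019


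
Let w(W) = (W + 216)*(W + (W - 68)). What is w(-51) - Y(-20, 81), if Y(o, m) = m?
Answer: -28131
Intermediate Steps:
w(W) = (-68 + 2*W)*(216 + W) (w(W) = (216 + W)*(W + (-68 + W)) = (216 + W)*(-68 + 2*W) = (-68 + 2*W)*(216 + W))
w(-51) - Y(-20, 81) = (-14688 + 2*(-51)**2 + 364*(-51)) - 1*81 = (-14688 + 2*2601 - 18564) - 81 = (-14688 + 5202 - 18564) - 81 = -28050 - 81 = -28131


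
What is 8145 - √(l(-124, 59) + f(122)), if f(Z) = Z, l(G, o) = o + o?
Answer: 8145 - 4*√15 ≈ 8129.5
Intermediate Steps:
l(G, o) = 2*o
8145 - √(l(-124, 59) + f(122)) = 8145 - √(2*59 + 122) = 8145 - √(118 + 122) = 8145 - √240 = 8145 - 4*√15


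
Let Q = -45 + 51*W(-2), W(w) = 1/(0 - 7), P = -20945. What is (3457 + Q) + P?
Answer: -122782/7 ≈ -17540.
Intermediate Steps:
W(w) = -⅐ (W(w) = 1/(-7) = -⅐)
Q = -366/7 (Q = -45 + 51*(-⅐) = -45 - 51/7 = -366/7 ≈ -52.286)
(3457 + Q) + P = (3457 - 366/7) - 20945 = 23833/7 - 20945 = -122782/7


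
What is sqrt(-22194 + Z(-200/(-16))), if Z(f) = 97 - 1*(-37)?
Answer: 2*I*sqrt(5515) ≈ 148.53*I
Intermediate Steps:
Z(f) = 134 (Z(f) = 97 + 37 = 134)
sqrt(-22194 + Z(-200/(-16))) = sqrt(-22194 + 134) = sqrt(-22060) = 2*I*sqrt(5515)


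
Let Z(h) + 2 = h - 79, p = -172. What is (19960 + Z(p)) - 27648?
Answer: -7941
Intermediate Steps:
Z(h) = -81 + h (Z(h) = -2 + (h - 79) = -2 + (-79 + h) = -81 + h)
(19960 + Z(p)) - 27648 = (19960 + (-81 - 172)) - 27648 = (19960 - 253) - 27648 = 19707 - 27648 = -7941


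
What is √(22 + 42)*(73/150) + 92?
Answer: 7192/75 ≈ 95.893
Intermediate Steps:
√(22 + 42)*(73/150) + 92 = √64*(73*(1/150)) + 92 = 8*(73/150) + 92 = 292/75 + 92 = 7192/75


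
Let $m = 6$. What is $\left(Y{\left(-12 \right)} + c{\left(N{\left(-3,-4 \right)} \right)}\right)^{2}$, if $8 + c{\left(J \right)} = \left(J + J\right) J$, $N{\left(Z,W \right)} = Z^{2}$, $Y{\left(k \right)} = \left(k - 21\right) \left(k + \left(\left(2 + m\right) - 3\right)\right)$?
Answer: $148225$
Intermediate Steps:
$Y{\left(k \right)} = \left(-21 + k\right) \left(5 + k\right)$ ($Y{\left(k \right)} = \left(k - 21\right) \left(k + \left(\left(2 + 6\right) - 3\right)\right) = \left(-21 + k\right) \left(k + \left(8 - 3\right)\right) = \left(-21 + k\right) \left(k + 5\right) = \left(-21 + k\right) \left(5 + k\right)$)
$c{\left(J \right)} = -8 + 2 J^{2}$ ($c{\left(J \right)} = -8 + \left(J + J\right) J = -8 + 2 J J = -8 + 2 J^{2}$)
$\left(Y{\left(-12 \right)} + c{\left(N{\left(-3,-4 \right)} \right)}\right)^{2} = \left(\left(-105 + \left(-12\right)^{2} - -192\right) - \left(8 - 2 \left(\left(-3\right)^{2}\right)^{2}\right)\right)^{2} = \left(\left(-105 + 144 + 192\right) - \left(8 - 2 \cdot 9^{2}\right)\right)^{2} = \left(231 + \left(-8 + 2 \cdot 81\right)\right)^{2} = \left(231 + \left(-8 + 162\right)\right)^{2} = \left(231 + 154\right)^{2} = 385^{2} = 148225$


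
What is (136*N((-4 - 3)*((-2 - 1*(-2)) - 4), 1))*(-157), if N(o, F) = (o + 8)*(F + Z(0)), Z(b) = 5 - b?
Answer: -4612032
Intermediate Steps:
N(o, F) = (5 + F)*(8 + o) (N(o, F) = (o + 8)*(F + (5 - 1*0)) = (8 + o)*(F + (5 + 0)) = (8 + o)*(F + 5) = (8 + o)*(5 + F) = (5 + F)*(8 + o))
(136*N((-4 - 3)*((-2 - 1*(-2)) - 4), 1))*(-157) = (136*(40 + 5*((-4 - 3)*((-2 - 1*(-2)) - 4)) + 8*1 + 1*((-4 - 3)*((-2 - 1*(-2)) - 4))))*(-157) = (136*(40 + 5*(-7*((-2 + 2) - 4)) + 8 + 1*(-7*((-2 + 2) - 4))))*(-157) = (136*(40 + 5*(-7*(0 - 4)) + 8 + 1*(-7*(0 - 4))))*(-157) = (136*(40 + 5*(-7*(-4)) + 8 + 1*(-7*(-4))))*(-157) = (136*(40 + 5*28 + 8 + 1*28))*(-157) = (136*(40 + 140 + 8 + 28))*(-157) = (136*216)*(-157) = 29376*(-157) = -4612032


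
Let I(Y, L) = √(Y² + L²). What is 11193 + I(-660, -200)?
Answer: 11193 + 20*√1189 ≈ 11883.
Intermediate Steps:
I(Y, L) = √(L² + Y²)
11193 + I(-660, -200) = 11193 + √((-200)² + (-660)²) = 11193 + √(40000 + 435600) = 11193 + √475600 = 11193 + 20*√1189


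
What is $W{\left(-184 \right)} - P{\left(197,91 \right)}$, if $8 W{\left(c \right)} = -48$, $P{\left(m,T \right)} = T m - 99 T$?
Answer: $-8924$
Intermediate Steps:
$P{\left(m,T \right)} = - 99 T + T m$
$W{\left(c \right)} = -6$ ($W{\left(c \right)} = \frac{1}{8} \left(-48\right) = -6$)
$W{\left(-184 \right)} - P{\left(197,91 \right)} = -6 - 91 \left(-99 + 197\right) = -6 - 91 \cdot 98 = -6 - 8918 = -8924$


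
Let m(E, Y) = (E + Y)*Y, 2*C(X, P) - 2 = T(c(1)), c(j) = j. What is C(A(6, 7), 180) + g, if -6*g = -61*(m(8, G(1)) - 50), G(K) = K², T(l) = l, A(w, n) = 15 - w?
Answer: -1246/3 ≈ -415.33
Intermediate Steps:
C(X, P) = 3/2 (C(X, P) = 1 + (½)*1 = 1 + ½ = 3/2)
m(E, Y) = Y*(E + Y)
g = -2501/6 (g = -(-61)*(1²*(8 + 1²) - 50)/6 = -(-61)*(1*(8 + 1) - 50)/6 = -(-61)*(1*9 - 50)/6 = -(-61)*(9 - 50)/6 = -(-61)*(-41)/6 = -⅙*2501 = -2501/6 ≈ -416.83)
C(A(6, 7), 180) + g = 3/2 - 2501/6 = -1246/3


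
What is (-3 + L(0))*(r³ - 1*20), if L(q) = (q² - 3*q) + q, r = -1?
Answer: 63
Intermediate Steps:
L(q) = q² - 2*q
(-3 + L(0))*(r³ - 1*20) = (-3 + 0*(-2 + 0))*((-1)³ - 1*20) = (-3 + 0*(-2))*(-1 - 20) = (-3 + 0)*(-21) = -3*(-21) = 63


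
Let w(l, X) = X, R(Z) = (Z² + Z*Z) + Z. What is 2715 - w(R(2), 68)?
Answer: 2647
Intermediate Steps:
R(Z) = Z + 2*Z² (R(Z) = (Z² + Z²) + Z = 2*Z² + Z = Z + 2*Z²)
2715 - w(R(2), 68) = 2715 - 1*68 = 2715 - 68 = 2647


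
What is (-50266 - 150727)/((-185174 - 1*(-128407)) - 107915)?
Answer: 200993/164682 ≈ 1.2205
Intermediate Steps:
(-50266 - 150727)/((-185174 - 1*(-128407)) - 107915) = -200993/((-185174 + 128407) - 107915) = -200993/(-56767 - 107915) = -200993/(-164682) = -200993*(-1/164682) = 200993/164682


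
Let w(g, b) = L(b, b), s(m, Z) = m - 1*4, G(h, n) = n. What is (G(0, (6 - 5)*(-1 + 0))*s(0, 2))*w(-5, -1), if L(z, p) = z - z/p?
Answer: -8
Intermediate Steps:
L(z, p) = z - z/p
s(m, Z) = -4 + m (s(m, Z) = m - 4 = -4 + m)
w(g, b) = -1 + b (w(g, b) = b - b/b = b - 1 = -1 + b)
(G(0, (6 - 5)*(-1 + 0))*s(0, 2))*w(-5, -1) = (((6 - 5)*(-1 + 0))*(-4 + 0))*(-1 - 1) = ((1*(-1))*(-4))*(-2) = -1*(-4)*(-2) = 4*(-2) = -8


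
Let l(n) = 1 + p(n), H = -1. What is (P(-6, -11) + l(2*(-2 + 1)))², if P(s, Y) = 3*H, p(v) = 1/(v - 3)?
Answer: 121/25 ≈ 4.8400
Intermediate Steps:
p(v) = 1/(-3 + v)
P(s, Y) = -3 (P(s, Y) = 3*(-1) = -3)
l(n) = 1 + 1/(-3 + n)
(P(-6, -11) + l(2*(-2 + 1)))² = (-3 + (-2 + 2*(-2 + 1))/(-3 + 2*(-2 + 1)))² = (-3 + (-2 + 2*(-1))/(-3 + 2*(-1)))² = (-3 + (-2 - 2)/(-3 - 2))² = (-3 - 4/(-5))² = (-3 - ⅕*(-4))² = (-3 + ⅘)² = (-11/5)² = 121/25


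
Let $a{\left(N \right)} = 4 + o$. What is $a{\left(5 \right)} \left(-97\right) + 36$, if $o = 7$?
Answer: $-1031$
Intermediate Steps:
$a{\left(N \right)} = 11$ ($a{\left(N \right)} = 4 + 7 = 11$)
$a{\left(5 \right)} \left(-97\right) + 36 = 11 \left(-97\right) + 36 = -1067 + 36 = -1031$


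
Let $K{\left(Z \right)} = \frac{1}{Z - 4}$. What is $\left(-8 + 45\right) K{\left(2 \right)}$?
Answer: $- \frac{37}{2} \approx -18.5$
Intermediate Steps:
$K{\left(Z \right)} = \frac{1}{-4 + Z}$
$\left(-8 + 45\right) K{\left(2 \right)} = \frac{-8 + 45}{-4 + 2} = \frac{37}{-2} = 37 \left(- \frac{1}{2}\right) = - \frac{37}{2}$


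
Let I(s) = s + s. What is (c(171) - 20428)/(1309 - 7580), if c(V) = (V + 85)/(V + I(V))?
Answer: 10479308/3217023 ≈ 3.2575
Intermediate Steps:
I(s) = 2*s
c(V) = (85 + V)/(3*V) (c(V) = (V + 85)/(V + 2*V) = (85 + V)/((3*V)) = (85 + V)*(1/(3*V)) = (85 + V)/(3*V))
(c(171) - 20428)/(1309 - 7580) = ((⅓)*(85 + 171)/171 - 20428)/(1309 - 7580) = ((⅓)*(1/171)*256 - 20428)/(-6271) = (256/513 - 20428)*(-1/6271) = -10479308/513*(-1/6271) = 10479308/3217023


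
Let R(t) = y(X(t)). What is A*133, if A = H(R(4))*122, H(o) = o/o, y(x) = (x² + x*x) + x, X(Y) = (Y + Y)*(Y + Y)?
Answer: 16226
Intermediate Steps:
X(Y) = 4*Y² (X(Y) = (2*Y)*(2*Y) = 4*Y²)
y(x) = x + 2*x² (y(x) = (x² + x²) + x = 2*x² + x = x + 2*x²)
R(t) = 4*t²*(1 + 8*t²) (R(t) = (4*t²)*(1 + 2*(4*t²)) = (4*t²)*(1 + 8*t²) = 4*t²*(1 + 8*t²))
H(o) = 1
A = 122 (A = 1*122 = 122)
A*133 = 122*133 = 16226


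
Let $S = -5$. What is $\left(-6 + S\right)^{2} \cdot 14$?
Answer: $1694$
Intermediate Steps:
$\left(-6 + S\right)^{2} \cdot 14 = \left(-6 - 5\right)^{2} \cdot 14 = \left(-11\right)^{2} \cdot 14 = 121 \cdot 14 = 1694$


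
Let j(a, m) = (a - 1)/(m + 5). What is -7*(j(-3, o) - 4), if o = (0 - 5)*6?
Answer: 672/25 ≈ 26.880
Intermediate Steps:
o = -30 (o = -5*6 = -30)
j(a, m) = (-1 + a)/(5 + m)
-7*(j(-3, o) - 4) = -7*((-1 - 3)/(5 - 30) - 4) = -7*(-4/(-25) - 4) = -7*(-1/25*(-4) - 4) = -7*(4/25 - 4) = -7*(-96/25) = 672/25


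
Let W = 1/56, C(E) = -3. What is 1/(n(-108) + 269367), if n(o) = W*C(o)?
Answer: 56/15084549 ≈ 3.7124e-6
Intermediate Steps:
W = 1/56 ≈ 0.017857
n(o) = -3/56 (n(o) = (1/56)*(-3) = -3/56)
1/(n(-108) + 269367) = 1/(-3/56 + 269367) = 1/(15084549/56) = 56/15084549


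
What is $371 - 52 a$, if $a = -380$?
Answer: $20131$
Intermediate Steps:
$371 - 52 a = 371 - -19760 = 371 + 19760 = 20131$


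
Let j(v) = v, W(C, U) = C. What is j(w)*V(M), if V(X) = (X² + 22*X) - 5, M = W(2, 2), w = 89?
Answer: 3827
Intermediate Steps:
M = 2
V(X) = -5 + X² + 22*X
j(w)*V(M) = 89*(-5 + 2² + 22*2) = 89*(-5 + 4 + 44) = 89*43 = 3827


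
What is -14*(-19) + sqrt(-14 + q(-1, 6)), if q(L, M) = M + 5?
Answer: 266 + I*sqrt(3) ≈ 266.0 + 1.732*I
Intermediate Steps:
q(L, M) = 5 + M
-14*(-19) + sqrt(-14 + q(-1, 6)) = -14*(-19) + sqrt(-14 + (5 + 6)) = 266 + sqrt(-14 + 11) = 266 + sqrt(-3) = 266 + I*sqrt(3)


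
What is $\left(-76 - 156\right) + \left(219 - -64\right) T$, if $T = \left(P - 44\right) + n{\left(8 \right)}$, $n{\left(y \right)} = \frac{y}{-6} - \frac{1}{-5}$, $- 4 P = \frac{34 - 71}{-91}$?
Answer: $- \frac{71162909}{5460} \approx -13034.0$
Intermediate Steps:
$P = - \frac{37}{364}$ ($P = - \frac{\left(34 - 71\right) \frac{1}{-91}}{4} = - \frac{\left(-37\right) \left(- \frac{1}{91}\right)}{4} = \left(- \frac{1}{4}\right) \frac{37}{91} = - \frac{37}{364} \approx -0.10165$)
$n{\left(y \right)} = \frac{1}{5} - \frac{y}{6}$ ($n{\left(y \right)} = y \left(- \frac{1}{6}\right) - - \frac{1}{5} = - \frac{y}{6} + \frac{1}{5} = \frac{1}{5} - \frac{y}{6}$)
$T = - \frac{246983}{5460}$ ($T = \left(- \frac{37}{364} - 44\right) + \left(\frac{1}{5} - \frac{4}{3}\right) = - \frac{16053}{364} + \left(\frac{1}{5} - \frac{4}{3}\right) = - \frac{16053}{364} - \frac{17}{15} = - \frac{246983}{5460} \approx -45.235$)
$\left(-76 - 156\right) + \left(219 - -64\right) T = \left(-76 - 156\right) + \left(219 - -64\right) \left(- \frac{246983}{5460}\right) = \left(-76 - 156\right) + \left(219 + 64\right) \left(- \frac{246983}{5460}\right) = -232 + 283 \left(- \frac{246983}{5460}\right) = -232 - \frac{69896189}{5460} = - \frac{71162909}{5460}$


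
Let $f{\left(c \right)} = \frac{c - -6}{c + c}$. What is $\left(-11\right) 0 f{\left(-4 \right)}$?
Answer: $0$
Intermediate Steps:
$f{\left(c \right)} = \frac{6 + c}{2 c}$ ($f{\left(c \right)} = \frac{c + 6}{2 c} = \left(6 + c\right) \frac{1}{2 c} = \frac{6 + c}{2 c}$)
$\left(-11\right) 0 f{\left(-4 \right)} = \left(-11\right) 0 \frac{6 - 4}{2 \left(-4\right)} = 0 \cdot \frac{1}{2} \left(- \frac{1}{4}\right) 2 = 0 \left(- \frac{1}{4}\right) = 0$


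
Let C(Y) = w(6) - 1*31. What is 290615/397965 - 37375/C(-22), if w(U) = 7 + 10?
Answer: 2975602097/1114302 ≈ 2670.4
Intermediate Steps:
w(U) = 17
C(Y) = -14 (C(Y) = 17 - 1*31 = 17 - 31 = -14)
290615/397965 - 37375/C(-22) = 290615/397965 - 37375/(-14) = 290615*(1/397965) - 37375*(-1/14) = 58123/79593 + 37375/14 = 2975602097/1114302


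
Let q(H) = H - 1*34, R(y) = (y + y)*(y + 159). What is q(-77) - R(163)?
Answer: -105083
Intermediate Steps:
R(y) = 2*y*(159 + y) (R(y) = (2*y)*(159 + y) = 2*y*(159 + y))
q(H) = -34 + H (q(H) = H - 34 = -34 + H)
q(-77) - R(163) = (-34 - 77) - 2*163*(159 + 163) = -111 - 2*163*322 = -111 - 1*104972 = -111 - 104972 = -105083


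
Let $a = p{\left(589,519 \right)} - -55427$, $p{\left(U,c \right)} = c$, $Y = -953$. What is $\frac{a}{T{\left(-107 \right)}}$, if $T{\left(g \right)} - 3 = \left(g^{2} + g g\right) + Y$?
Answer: $\frac{27973}{10974} \approx 2.549$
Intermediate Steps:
$T{\left(g \right)} = -950 + 2 g^{2}$ ($T{\left(g \right)} = 3 - \left(953 - g^{2} - g g\right) = 3 + \left(\left(g^{2} + g^{2}\right) - 953\right) = 3 + \left(2 g^{2} - 953\right) = 3 + \left(-953 + 2 g^{2}\right) = -950 + 2 g^{2}$)
$a = 55946$ ($a = 519 - -55427 = 519 + 55427 = 55946$)
$\frac{a}{T{\left(-107 \right)}} = \frac{55946}{-950 + 2 \left(-107\right)^{2}} = \frac{55946}{-950 + 2 \cdot 11449} = \frac{55946}{-950 + 22898} = \frac{55946}{21948} = 55946 \cdot \frac{1}{21948} = \frac{27973}{10974}$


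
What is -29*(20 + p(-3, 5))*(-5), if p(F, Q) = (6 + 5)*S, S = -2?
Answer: -290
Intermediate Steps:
p(F, Q) = -22 (p(F, Q) = (6 + 5)*(-2) = 11*(-2) = -22)
-29*(20 + p(-3, 5))*(-5) = -29*(20 - 22)*(-5) = -(-58)*(-5) = -29*10 = -290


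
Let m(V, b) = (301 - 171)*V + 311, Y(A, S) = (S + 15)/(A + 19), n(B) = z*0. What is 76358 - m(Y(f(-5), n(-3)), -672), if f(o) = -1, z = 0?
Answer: 227816/3 ≈ 75939.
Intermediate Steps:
n(B) = 0 (n(B) = 0*0 = 0)
Y(A, S) = (15 + S)/(19 + A)
m(V, b) = 311 + 130*V (m(V, b) = 130*V + 311 = 311 + 130*V)
76358 - m(Y(f(-5), n(-3)), -672) = 76358 - (311 + 130*((15 + 0)/(19 - 1))) = 76358 - (311 + 130*(15/18)) = 76358 - (311 + 130*((1/18)*15)) = 76358 - (311 + 130*(⅚)) = 76358 - (311 + 325/3) = 76358 - 1*1258/3 = 76358 - 1258/3 = 227816/3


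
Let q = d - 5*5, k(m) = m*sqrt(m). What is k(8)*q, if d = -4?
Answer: -464*sqrt(2) ≈ -656.20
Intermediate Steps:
k(m) = m**(3/2)
q = -29 (q = -4 - 5*5 = -4 - 25 = -29)
k(8)*q = 8**(3/2)*(-29) = (16*sqrt(2))*(-29) = -464*sqrt(2)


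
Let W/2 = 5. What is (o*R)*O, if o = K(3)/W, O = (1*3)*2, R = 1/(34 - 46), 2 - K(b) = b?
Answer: 1/20 ≈ 0.050000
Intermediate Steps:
W = 10 (W = 2*5 = 10)
K(b) = 2 - b
R = -1/12 (R = 1/(-12) = -1/12 ≈ -0.083333)
O = 6 (O = 3*2 = 6)
o = -⅒ (o = (2 - 1*3)/10 = (2 - 3)*(⅒) = -1*⅒ = -⅒ ≈ -0.10000)
(o*R)*O = -⅒*(-1/12)*6 = (1/120)*6 = 1/20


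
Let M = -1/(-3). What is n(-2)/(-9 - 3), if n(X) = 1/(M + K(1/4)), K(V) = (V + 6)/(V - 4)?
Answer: 1/16 ≈ 0.062500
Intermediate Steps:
K(V) = (6 + V)/(-4 + V)
M = ⅓ (M = -1*(-⅓) = ⅓ ≈ 0.33333)
n(X) = -¾ (n(X) = 1/(⅓ + (6 + 1/4)/(-4 + 1/4)) = 1/(⅓ + (6 + ¼)/(-4 + ¼)) = 1/(⅓ + (25/4)/(-15/4)) = 1/(⅓ - 4/15*25/4) = 1/(⅓ - 5/3) = 1/(-4/3) = -¾)
n(-2)/(-9 - 3) = -3/(4*(-9 - 3)) = -¾/(-12) = -¾*(-1/12) = 1/16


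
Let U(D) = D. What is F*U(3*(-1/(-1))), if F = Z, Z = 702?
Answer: 2106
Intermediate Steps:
F = 702
F*U(3*(-1/(-1))) = 702*(3*(-1/(-1))) = 702*(3*(-1*(-1))) = 702*(3*1) = 702*3 = 2106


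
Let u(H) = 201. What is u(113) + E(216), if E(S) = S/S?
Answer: 202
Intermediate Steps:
E(S) = 1
u(113) + E(216) = 201 + 1 = 202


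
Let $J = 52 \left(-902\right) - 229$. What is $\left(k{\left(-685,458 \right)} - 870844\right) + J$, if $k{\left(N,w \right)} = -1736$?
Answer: $-919713$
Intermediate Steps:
$J = -47133$ ($J = -46904 - 229 = -47133$)
$\left(k{\left(-685,458 \right)} - 870844\right) + J = \left(-1736 - 870844\right) - 47133 = -872580 - 47133 = -919713$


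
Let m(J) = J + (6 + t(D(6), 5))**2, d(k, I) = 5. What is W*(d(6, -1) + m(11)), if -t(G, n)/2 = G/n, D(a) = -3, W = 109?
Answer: 184864/25 ≈ 7394.6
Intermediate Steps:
t(G, n) = -2*G/n
m(J) = 1296/25 + J (m(J) = J + (6 - 2*(-3)/5)**2 = J + (6 - 2*(-3)*1/5)**2 = J + (6 + 6/5)**2 = J + (36/5)**2 = J + 1296/25 = 1296/25 + J)
W*(d(6, -1) + m(11)) = 109*(5 + (1296/25 + 11)) = 109*(5 + 1571/25) = 109*(1696/25) = 184864/25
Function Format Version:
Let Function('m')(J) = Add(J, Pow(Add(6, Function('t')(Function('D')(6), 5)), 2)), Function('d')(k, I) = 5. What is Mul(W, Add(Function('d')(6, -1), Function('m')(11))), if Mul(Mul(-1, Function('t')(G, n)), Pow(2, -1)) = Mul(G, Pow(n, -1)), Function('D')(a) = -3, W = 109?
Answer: Rational(184864, 25) ≈ 7394.6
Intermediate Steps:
Function('t')(G, n) = Mul(-2, G, Pow(n, -1)) (Function('t')(G, n) = Mul(-2, Mul(G, Pow(n, -1))) = Mul(-2, G, Pow(n, -1)))
Function('m')(J) = Add(Rational(1296, 25), J) (Function('m')(J) = Add(J, Pow(Add(6, Mul(-2, -3, Pow(5, -1))), 2)) = Add(J, Pow(Add(6, Mul(-2, -3, Rational(1, 5))), 2)) = Add(J, Pow(Add(6, Rational(6, 5)), 2)) = Add(J, Pow(Rational(36, 5), 2)) = Add(J, Rational(1296, 25)) = Add(Rational(1296, 25), J))
Mul(W, Add(Function('d')(6, -1), Function('m')(11))) = Mul(109, Add(5, Add(Rational(1296, 25), 11))) = Mul(109, Add(5, Rational(1571, 25))) = Mul(109, Rational(1696, 25)) = Rational(184864, 25)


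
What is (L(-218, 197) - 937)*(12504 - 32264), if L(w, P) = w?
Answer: 22822800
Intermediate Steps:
(L(-218, 197) - 937)*(12504 - 32264) = (-218 - 937)*(12504 - 32264) = -1155*(-19760) = 22822800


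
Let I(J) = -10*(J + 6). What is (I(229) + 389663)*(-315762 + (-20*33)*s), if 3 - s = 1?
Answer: -122809980666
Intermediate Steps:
s = 2 (s = 3 - 1*1 = 3 - 1 = 2)
I(J) = -60 - 10*J (I(J) = -10*(6 + J) = -60 - 10*J)
(I(229) + 389663)*(-315762 + (-20*33)*s) = ((-60 - 10*229) + 389663)*(-315762 - 20*33*2) = ((-60 - 2290) + 389663)*(-315762 - 660*2) = (-2350 + 389663)*(-315762 - 1320) = 387313*(-317082) = -122809980666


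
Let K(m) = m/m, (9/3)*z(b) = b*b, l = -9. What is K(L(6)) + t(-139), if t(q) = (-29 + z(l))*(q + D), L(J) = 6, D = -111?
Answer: 501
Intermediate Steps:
z(b) = b²/3 (z(b) = (b*b)/3 = b²/3)
K(m) = 1
t(q) = 222 - 2*q (t(q) = (-29 + (⅓)*(-9)²)*(q - 111) = (-29 + (⅓)*81)*(-111 + q) = (-29 + 27)*(-111 + q) = -2*(-111 + q) = 222 - 2*q)
K(L(6)) + t(-139) = 1 + (222 - 2*(-139)) = 1 + (222 + 278) = 1 + 500 = 501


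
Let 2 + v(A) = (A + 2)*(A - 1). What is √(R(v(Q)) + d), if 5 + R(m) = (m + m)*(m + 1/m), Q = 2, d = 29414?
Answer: √29419 ≈ 171.52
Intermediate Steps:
v(A) = -2 + (-1 + A)*(2 + A) (v(A) = -2 + (A + 2)*(A - 1) = -2 + (2 + A)*(-1 + A) = -2 + (-1 + A)*(2 + A))
R(m) = -5 + 2*m*(m + 1/m) (R(m) = -5 + (m + m)*(m + 1/m) = -5 + (2*m)*(m + 1/m) = -5 + 2*m*(m + 1/m))
√(R(v(Q)) + d) = √((-3 + 2*(-4 + 2 + 2²)²) + 29414) = √((-3 + 2*(-4 + 2 + 4)²) + 29414) = √((-3 + 2*2²) + 29414) = √((-3 + 2*4) + 29414) = √((-3 + 8) + 29414) = √(5 + 29414) = √29419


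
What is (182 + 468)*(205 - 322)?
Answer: -76050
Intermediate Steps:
(182 + 468)*(205 - 322) = 650*(-117) = -76050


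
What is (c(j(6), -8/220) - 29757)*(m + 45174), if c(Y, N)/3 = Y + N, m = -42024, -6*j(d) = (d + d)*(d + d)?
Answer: -1033578630/11 ≈ -9.3962e+7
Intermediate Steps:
j(d) = -2*d²/3 (j(d) = -(d + d)*(d + d)/6 = -2*d*2*d/6 = -2*d²/3)
c(Y, N) = 3*N + 3*Y (c(Y, N) = 3*(Y + N) = 3*(N + Y) = 3*N + 3*Y)
(c(j(6), -8/220) - 29757)*(m + 45174) = ((3*(-8/220) + 3*(-⅔*6²)) - 29757)*(-42024 + 45174) = ((3*(-8*1/220) + 3*(-⅔*36)) - 29757)*3150 = ((3*(-2/55) + 3*(-24)) - 29757)*3150 = ((-6/55 - 72) - 29757)*3150 = (-3966/55 - 29757)*3150 = -1640601/55*3150 = -1033578630/11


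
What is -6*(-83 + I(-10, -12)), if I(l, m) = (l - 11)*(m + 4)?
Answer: -510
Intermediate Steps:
I(l, m) = (-11 + l)*(4 + m)
-6*(-83 + I(-10, -12)) = -6*(-83 + (-44 - 11*(-12) + 4*(-10) - 10*(-12))) = -6*(-83 + (-44 + 132 - 40 + 120)) = -6*(-83 + 168) = -6*85 = -510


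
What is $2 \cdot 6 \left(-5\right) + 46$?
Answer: $-14$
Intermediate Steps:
$2 \cdot 6 \left(-5\right) + 46 = 2 \left(-30\right) + 46 = -60 + 46 = -14$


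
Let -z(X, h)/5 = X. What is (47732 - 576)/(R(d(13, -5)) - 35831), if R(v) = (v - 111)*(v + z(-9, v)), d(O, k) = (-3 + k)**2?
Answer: -23578/20477 ≈ -1.1514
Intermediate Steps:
z(X, h) = -5*X
R(v) = (-111 + v)*(45 + v) (R(v) = (v - 111)*(v - 5*(-9)) = (-111 + v)*(v + 45) = (-111 + v)*(45 + v))
(47732 - 576)/(R(d(13, -5)) - 35831) = (47732 - 576)/((-4995 + ((-3 - 5)**2)**2 - 66*(-3 - 5)**2) - 35831) = 47156/((-4995 + ((-8)**2)**2 - 66*(-8)**2) - 35831) = 47156/((-4995 + 64**2 - 66*64) - 35831) = 47156/((-4995 + 4096 - 4224) - 35831) = 47156/(-5123 - 35831) = 47156/(-40954) = 47156*(-1/40954) = -23578/20477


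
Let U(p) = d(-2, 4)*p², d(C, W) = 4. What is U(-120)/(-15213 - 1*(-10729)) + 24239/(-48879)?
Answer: -731029519/54793359 ≈ -13.342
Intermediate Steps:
U(p) = 4*p²
U(-120)/(-15213 - 1*(-10729)) + 24239/(-48879) = (4*(-120)²)/(-15213 - 1*(-10729)) + 24239/(-48879) = (4*14400)/(-15213 + 10729) + 24239*(-1/48879) = 57600/(-4484) - 24239/48879 = 57600*(-1/4484) - 24239/48879 = -14400/1121 - 24239/48879 = -731029519/54793359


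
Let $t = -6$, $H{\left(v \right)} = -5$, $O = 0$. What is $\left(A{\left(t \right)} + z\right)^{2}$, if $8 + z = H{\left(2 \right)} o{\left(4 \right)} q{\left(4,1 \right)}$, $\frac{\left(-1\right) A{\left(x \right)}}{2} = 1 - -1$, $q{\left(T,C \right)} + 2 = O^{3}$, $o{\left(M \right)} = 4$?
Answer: $784$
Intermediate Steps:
$q{\left(T,C \right)} = -2$ ($q{\left(T,C \right)} = -2 + 0^{3} = -2 + 0 = -2$)
$A{\left(x \right)} = -4$ ($A{\left(x \right)} = - 2 \left(1 - -1\right) = - 2 \left(1 + 1\right) = \left(-2\right) 2 = -4$)
$z = 32$ ($z = -8 + \left(-5\right) 4 \left(-2\right) = -8 - -40 = -8 + 40 = 32$)
$\left(A{\left(t \right)} + z\right)^{2} = \left(-4 + 32\right)^{2} = 28^{2} = 784$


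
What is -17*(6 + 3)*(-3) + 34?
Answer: 493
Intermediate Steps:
-17*(6 + 3)*(-3) + 34 = -153*(-3) + 34 = -17*(-27) + 34 = 459 + 34 = 493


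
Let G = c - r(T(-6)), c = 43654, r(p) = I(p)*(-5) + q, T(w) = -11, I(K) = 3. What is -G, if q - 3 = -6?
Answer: -43672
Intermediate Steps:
q = -3 (q = 3 - 6 = -3)
r(p) = -18 (r(p) = 3*(-5) - 3 = -15 - 3 = -18)
G = 43672 (G = 43654 - 1*(-18) = 43654 + 18 = 43672)
-G = -1*43672 = -43672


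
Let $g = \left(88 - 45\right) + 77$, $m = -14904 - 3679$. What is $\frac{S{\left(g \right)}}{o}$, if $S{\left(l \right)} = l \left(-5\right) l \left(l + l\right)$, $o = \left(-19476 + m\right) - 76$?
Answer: $\frac{3456000}{7627} \approx 453.13$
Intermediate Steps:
$m = -18583$ ($m = -14904 - 3679 = -18583$)
$g = 120$ ($g = 43 + 77 = 120$)
$o = -38135$ ($o = \left(-19476 - 18583\right) - 76 = -38059 - 76 = -38135$)
$S{\left(l \right)} = - 10 l^{3}$ ($S{\left(l \right)} = - 5 l l 2 l = - 5 l^{2} \cdot 2 l = - 10 l^{3}$)
$\frac{S{\left(g \right)}}{o} = \frac{\left(-10\right) 120^{3}}{-38135} = \left(-10\right) 1728000 \left(- \frac{1}{38135}\right) = \left(-17280000\right) \left(- \frac{1}{38135}\right) = \frac{3456000}{7627}$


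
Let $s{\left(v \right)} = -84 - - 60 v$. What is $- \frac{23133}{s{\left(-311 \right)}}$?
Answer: $\frac{701}{568} \approx 1.2342$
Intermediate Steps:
$s{\left(v \right)} = -84 + 60 v$
$- \frac{23133}{s{\left(-311 \right)}} = - \frac{23133}{-84 + 60 \left(-311\right)} = - \frac{23133}{-84 - 18660} = - \frac{23133}{-18744} = \left(-23133\right) \left(- \frac{1}{18744}\right) = \frac{701}{568}$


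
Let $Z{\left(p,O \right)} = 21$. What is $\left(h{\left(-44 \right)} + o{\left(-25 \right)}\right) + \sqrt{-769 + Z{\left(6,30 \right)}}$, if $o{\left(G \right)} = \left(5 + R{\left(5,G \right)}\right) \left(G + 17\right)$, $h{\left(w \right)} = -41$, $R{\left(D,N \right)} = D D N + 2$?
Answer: $4903 + 2 i \sqrt{187} \approx 4903.0 + 27.35 i$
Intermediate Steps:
$R{\left(D,N \right)} = 2 + N D^{2}$ ($R{\left(D,N \right)} = D^{2} N + 2 = N D^{2} + 2 = 2 + N D^{2}$)
$o{\left(G \right)} = \left(7 + 25 G\right) \left(17 + G\right)$ ($o{\left(G \right)} = \left(5 + \left(2 + G 5^{2}\right)\right) \left(G + 17\right) = \left(5 + \left(2 + G 25\right)\right) \left(17 + G\right) = \left(5 + \left(2 + 25 G\right)\right) \left(17 + G\right) = \left(7 + 25 G\right) \left(17 + G\right)$)
$\left(h{\left(-44 \right)} + o{\left(-25 \right)}\right) + \sqrt{-769 + Z{\left(6,30 \right)}} = \left(-41 + \left(119 + 25 \left(-25\right)^{2} + 432 \left(-25\right)\right)\right) + \sqrt{-769 + 21} = \left(-41 + \left(119 + 25 \cdot 625 - 10800\right)\right) + \sqrt{-748} = \left(-41 + \left(119 + 15625 - 10800\right)\right) + 2 i \sqrt{187} = \left(-41 + 4944\right) + 2 i \sqrt{187} = 4903 + 2 i \sqrt{187}$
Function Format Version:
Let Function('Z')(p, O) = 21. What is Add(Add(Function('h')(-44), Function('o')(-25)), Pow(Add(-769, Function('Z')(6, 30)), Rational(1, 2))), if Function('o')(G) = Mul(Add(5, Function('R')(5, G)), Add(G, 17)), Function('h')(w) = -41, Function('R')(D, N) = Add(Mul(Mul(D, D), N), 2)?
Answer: Add(4903, Mul(2, I, Pow(187, Rational(1, 2)))) ≈ Add(4903.0, Mul(27.350, I))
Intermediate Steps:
Function('R')(D, N) = Add(2, Mul(N, Pow(D, 2))) (Function('R')(D, N) = Add(Mul(Pow(D, 2), N), 2) = Add(Mul(N, Pow(D, 2)), 2) = Add(2, Mul(N, Pow(D, 2))))
Function('o')(G) = Mul(Add(7, Mul(25, G)), Add(17, G)) (Function('o')(G) = Mul(Add(5, Add(2, Mul(G, Pow(5, 2)))), Add(G, 17)) = Mul(Add(5, Add(2, Mul(G, 25))), Add(17, G)) = Mul(Add(5, Add(2, Mul(25, G))), Add(17, G)) = Mul(Add(7, Mul(25, G)), Add(17, G)))
Add(Add(Function('h')(-44), Function('o')(-25)), Pow(Add(-769, Function('Z')(6, 30)), Rational(1, 2))) = Add(Add(-41, Add(119, Mul(25, Pow(-25, 2)), Mul(432, -25))), Pow(Add(-769, 21), Rational(1, 2))) = Add(Add(-41, Add(119, Mul(25, 625), -10800)), Pow(-748, Rational(1, 2))) = Add(Add(-41, Add(119, 15625, -10800)), Mul(2, I, Pow(187, Rational(1, 2)))) = Add(Add(-41, 4944), Mul(2, I, Pow(187, Rational(1, 2)))) = Add(4903, Mul(2, I, Pow(187, Rational(1, 2))))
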